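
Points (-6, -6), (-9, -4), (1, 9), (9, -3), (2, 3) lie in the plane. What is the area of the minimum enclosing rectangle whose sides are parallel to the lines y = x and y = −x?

In coordinates u = x + y, v = x − y the rectangle is axis-aligned; the map (x,y)→(u,v) scales areas by 2.
u-values: -12, -13, 10, 6, 5; range = 10 − (-13) = 23.
v-values: 0, -5, -8, 12, -1; range = 12 − (-8) = 20.
Area = (23 × 20) / 2 = 230.

230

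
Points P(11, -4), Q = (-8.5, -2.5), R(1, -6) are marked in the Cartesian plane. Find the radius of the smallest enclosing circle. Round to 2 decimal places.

9.78

Side lengths²: PQ² = 382.5, PR² = 104, QR² = 102.5.
Since PQ² = 382.5 ≥ 104 + 102.5 = 206.5, the angle opposite PQ is not acute, so the smallest enclosing circle has PQ as diameter.
Centre = midpoint of PQ = (1.25, -3.25), r² = 382.5/4 = 95.625.
r = √(95.625) ≈ 9.78.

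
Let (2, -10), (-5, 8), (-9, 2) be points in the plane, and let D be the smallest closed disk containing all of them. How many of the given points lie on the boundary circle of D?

2

Call the three points A, B, C in the order given.
Side lengths²: AB² = 373, AC² = 265, BC² = 52.
Since AB² = 373 ≥ 265 + 52 = 317, the angle opposite AB is not acute, so the smallest enclosing circle has AB as diameter.
Centre = midpoint of AB = (-1.5, -1), r² = 373/4 = 93.25.
The points at distance exactly r from the centre are (2, -10), (-5, 8) — 2 points.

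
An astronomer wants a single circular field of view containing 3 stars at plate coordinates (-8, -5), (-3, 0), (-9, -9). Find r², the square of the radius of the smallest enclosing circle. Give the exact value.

Call the three points A, B, C in the order given.
Side lengths²: AB² = 50, AC² = 17, BC² = 117.
Since BC² = 117 ≥ 50 + 17 = 67, the angle opposite BC is not acute, so the smallest enclosing circle has BC as diameter.
Centre = midpoint of BC = (-6, -4.5), r² = 117/4 = 29.25.

29.25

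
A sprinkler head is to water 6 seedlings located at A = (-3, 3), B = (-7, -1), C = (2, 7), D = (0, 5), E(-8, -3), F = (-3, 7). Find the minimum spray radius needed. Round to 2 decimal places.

By Welzl's lemma the MEC is supported by two points (diametrically opposite) or three points (on a circumcircle).
The farthest pair is C–E with squared distance 200. The circle on this segment as diameter has centre (-3, 2) and r² = 200/4 = 50.
Check A: distance² to centre = 1 ≤ 50, so it lies inside.
All remaining points lie in this disk, and no smaller disk contains both endpoints, so this is the minimum enclosing circle.
r = √50 ≈ 7.07.

7.07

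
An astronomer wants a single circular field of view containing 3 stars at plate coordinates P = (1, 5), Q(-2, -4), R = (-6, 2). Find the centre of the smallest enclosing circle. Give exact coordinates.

(-4/3, 7/9)

Side lengths²: PQ² = 90, PR² = 58, QR² = 52.
Since PQ² = 90 < 58 + 52 = 110, the triangle is acute, so the smallest enclosing circle is the circumcircle.
Circumcentre = (-4/3, 7/9), r² = 1885/81.
Centre = (-4/3, 7/9).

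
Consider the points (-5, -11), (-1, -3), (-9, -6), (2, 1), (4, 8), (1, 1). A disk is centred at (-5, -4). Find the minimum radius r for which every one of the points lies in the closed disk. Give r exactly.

The required radius is the distance from (-5, -4) to the farthest point.
Squared distances: 49, 17, 20, 74, 225, 61.
Maximum is 225, attained at (4, 8).
r = √225 = 15.

15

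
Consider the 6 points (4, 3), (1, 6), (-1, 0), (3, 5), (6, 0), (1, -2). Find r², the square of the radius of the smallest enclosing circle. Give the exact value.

17.69

The minimum enclosing circle is determined by three boundary points: (1, 6), (6, 0), (1, -2).
Their circumcentre is (2.3, 2) with r² = 17.69.
The farthest remaining point (-1, 0) is at distance² 14.89 ≤ 17.69.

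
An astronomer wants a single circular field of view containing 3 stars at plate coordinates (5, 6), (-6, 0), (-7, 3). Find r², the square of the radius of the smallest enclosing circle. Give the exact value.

Call the three points A, B, C in the order given.
Side lengths²: AB² = 157, AC² = 153, BC² = 10.
Since AB² = 157 < 153 + 10 = 163, the triangle is acute, so the smallest enclosing circle is the circumcircle.
Circumcentre = (-19/26, 89/26), r² = 13345/338.

13345/338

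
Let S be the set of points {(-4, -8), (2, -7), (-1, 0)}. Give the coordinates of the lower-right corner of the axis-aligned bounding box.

(2, -8)

x-range [-4, 2], y-range [-8, 0].
The lower-right corner is (2, -8).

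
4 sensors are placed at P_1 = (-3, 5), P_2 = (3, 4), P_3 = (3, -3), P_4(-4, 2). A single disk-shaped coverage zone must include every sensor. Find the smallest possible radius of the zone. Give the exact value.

5

A smallest enclosing disk is always determined by at most three of the input points on its boundary.
The farthest pair is P_1–P_3 with squared distance 100. The circle on this segment as diameter has centre (0, 1) and r² = 100/4 = 25.
Check P_2: distance² to centre = 18 ≤ 25, so it lies inside.
All remaining points lie in this disk, and no smaller disk contains both endpoints, so this is the minimum enclosing circle.
r = √25 = 5.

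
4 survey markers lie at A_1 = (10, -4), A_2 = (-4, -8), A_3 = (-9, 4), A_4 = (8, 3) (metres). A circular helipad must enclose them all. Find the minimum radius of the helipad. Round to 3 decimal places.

10.308

A smallest enclosing disk is always determined by at most three of the input points on its boundary.
The farthest pair is A_1–A_3 with squared distance 425. The circle on this segment as diameter has centre (0.5, 0) and r² = 425/4 = 106.25.
Check A_2: distance² to centre = 84.25 ≤ 106.25, so it lies inside.
All remaining points lie in this disk, and no smaller disk contains both endpoints, so this is the minimum enclosing circle.
r = √(106.25) ≈ 10.308.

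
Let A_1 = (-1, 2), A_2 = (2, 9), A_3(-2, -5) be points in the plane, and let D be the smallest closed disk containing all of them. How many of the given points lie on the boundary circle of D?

Side lengths²: A_1A_2² = 58, A_1A_3² = 50, A_2A_3² = 212.
Since A_2A_3² = 212 ≥ 58 + 50 = 108, the angle opposite A_2A_3 is not acute, so the smallest enclosing circle has A_2A_3 as diameter.
Centre = midpoint of A_2A_3 = (0, 2), r² = 212/4 = 53.
The points at distance exactly r from the centre are A_2, A_3 — 2 points.

2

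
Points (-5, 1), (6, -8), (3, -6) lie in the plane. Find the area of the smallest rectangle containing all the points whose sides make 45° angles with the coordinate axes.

20

In coordinates u = x + y, v = x − y the rectangle is axis-aligned; the map (x,y)→(u,v) scales areas by 2.
u-values: -4, -2, -3; range = -2 − (-4) = 2.
v-values: -6, 14, 9; range = 14 − (-6) = 20.
Area = (2 × 20) / 2 = 20.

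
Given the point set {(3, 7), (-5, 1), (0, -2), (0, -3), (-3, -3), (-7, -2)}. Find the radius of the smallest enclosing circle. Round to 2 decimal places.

6.73

The minimum enclosing circle of a finite set is fixed by two of the points (as a diameter) or three (as a circumcircle).
The farthest pair is (3, 7)–(-7, -2) with squared distance 181. The circle on this segment as diameter has centre (-2, 2.5) and r² = 181/4 = 45.25.
Check (-5, 1): distance² to centre = 11.25 ≤ 45.25, so it lies inside.
All remaining points lie in this disk, and no smaller disk contains both endpoints, so this is the minimum enclosing circle.
r = √(45.25) ≈ 6.73.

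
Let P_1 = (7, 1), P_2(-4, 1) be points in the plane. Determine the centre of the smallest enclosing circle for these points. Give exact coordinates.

(1.5, 1)

The smallest circle enclosing two points has them as diameter endpoints.
Centre = midpoint = (1.5, 1); r² = |P_1P_2|²/4 = 121/4 = 30.25.
Centre = (1.5, 1).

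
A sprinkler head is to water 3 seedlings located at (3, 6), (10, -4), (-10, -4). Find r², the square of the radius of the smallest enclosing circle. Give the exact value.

Call the three points A, B, C in the order given.
Side lengths²: AB² = 149, AC² = 269, BC² = 400.
Since BC² = 400 < 269 + 149 = 418, the triangle is acute, so the smallest enclosing circle is the circumcircle.
Circumcentre = (0, -3.55), r² = 100.2025.

100.2025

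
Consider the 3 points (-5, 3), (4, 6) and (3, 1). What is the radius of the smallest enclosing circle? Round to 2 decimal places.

Call the three points A, B, C in the order given.
Side lengths²: AB² = 90, AC² = 68, BC² = 26.
Since AB² = 90 < 68 + 26 = 94, the triangle is acute, so the smallest enclosing circle is the circumcircle.
Circumcentre = (-3/7, 30/7), r² = 1105/49.
r = √(1105/49) ≈ 4.75.

4.75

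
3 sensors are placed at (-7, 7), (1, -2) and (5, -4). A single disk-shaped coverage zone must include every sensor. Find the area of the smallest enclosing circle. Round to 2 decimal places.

Call the three points A, B, C in the order given.
Side lengths²: AB² = 145, AC² = 265, BC² = 20.
Since AC² = 265 ≥ 145 + 20 = 165, the angle opposite AC is not acute, so the smallest enclosing circle has AC as diameter.
Centre = midpoint of AC = (-1, 1.5), r² = 265/4 = 66.25.
Area = π·r² = π·66.25 ≈ 208.13.

208.13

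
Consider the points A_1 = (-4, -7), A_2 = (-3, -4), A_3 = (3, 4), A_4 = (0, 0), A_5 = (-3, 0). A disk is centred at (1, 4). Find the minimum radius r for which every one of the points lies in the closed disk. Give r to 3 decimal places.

12.083

The required radius is the distance from (1, 4) to the farthest point.
Squared distances: 146, 80, 4, 17, 32.
Maximum is 146, attained at A_1.
r = √146 ≈ 12.083.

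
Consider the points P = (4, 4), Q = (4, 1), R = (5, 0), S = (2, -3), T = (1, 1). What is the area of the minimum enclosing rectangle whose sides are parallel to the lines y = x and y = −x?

In coordinates u = x + y, v = x − y the rectangle is axis-aligned; the map (x,y)→(u,v) scales areas by 2.
u-values: 8, 5, 5, -1, 2; range = 8 − (-1) = 9.
v-values: 0, 3, 5, 5, 0; range = 5 − 0 = 5.
Area = (9 × 5) / 2 = 22.5.

22.5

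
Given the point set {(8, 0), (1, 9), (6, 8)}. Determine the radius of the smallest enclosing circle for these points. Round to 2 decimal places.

5.70

Call the three points A, B, C in the order given.
Side lengths²: AB² = 130, AC² = 68, BC² = 26.
Since AB² = 130 ≥ 68 + 26 = 94, the angle opposite AB is not acute, so the smallest enclosing circle has AB as diameter.
Centre = midpoint of AB = (4.5, 4.5), r² = 130/4 = 32.5.
r = √(32.5) ≈ 5.70.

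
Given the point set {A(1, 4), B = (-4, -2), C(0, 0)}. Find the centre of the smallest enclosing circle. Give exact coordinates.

(-1.5, 1)

Side lengths²: AB² = 61, AC² = 17, BC² = 20.
Since AB² = 61 ≥ 20 + 17 = 37, the angle opposite AB is not acute, so the smallest enclosing circle has AB as diameter.
Centre = midpoint of AB = (-1.5, 1), r² = 61/4 = 15.25.
Centre = (-1.5, 1).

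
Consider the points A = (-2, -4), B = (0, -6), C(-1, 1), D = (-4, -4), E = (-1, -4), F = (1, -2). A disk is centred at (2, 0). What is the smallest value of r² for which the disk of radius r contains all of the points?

The required radius is the distance from (2, 0) to the farthest point.
Squared distances: 32, 40, 10, 52, 25, 5.
Maximum is 52, attained at D.

52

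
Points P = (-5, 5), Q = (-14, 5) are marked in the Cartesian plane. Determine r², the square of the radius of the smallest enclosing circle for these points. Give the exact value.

The smallest circle enclosing two points has them as diameter endpoints.
Centre = midpoint = (-9.5, 5); r² = |PQ|²/4 = 81/4 = 20.25.

20.25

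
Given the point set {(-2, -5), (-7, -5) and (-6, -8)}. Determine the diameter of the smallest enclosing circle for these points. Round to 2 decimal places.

Call the three points A, B, C in the order given.
Side lengths²: AB² = 25, AC² = 25, BC² = 10.
Since AC² = 25 < 25 + 10 = 35, the triangle is acute, so the smallest enclosing circle is the circumcircle.
Circumcentre = (-4.5, -35/6), r² = 125/18.
Diameter = 2r = 2√(125/18) ≈ 5.27.

5.27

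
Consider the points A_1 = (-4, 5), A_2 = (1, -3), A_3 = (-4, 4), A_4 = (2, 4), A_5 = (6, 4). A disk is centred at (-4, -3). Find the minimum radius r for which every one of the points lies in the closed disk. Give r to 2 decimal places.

The required radius is the distance from (-4, -3) to the farthest point.
Squared distances: 64, 25, 49, 85, 149.
Maximum is 149, attained at A_5.
r = √149 ≈ 12.21.

12.21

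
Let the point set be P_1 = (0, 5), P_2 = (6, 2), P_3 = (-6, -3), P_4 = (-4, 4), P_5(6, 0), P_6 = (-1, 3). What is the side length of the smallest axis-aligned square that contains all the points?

The bounding box has width 12 and height 8.
An axis-aligned square enclosing the set must have side ≥ max(width, height).
So the minimum side is max(12, 8) = 12.

12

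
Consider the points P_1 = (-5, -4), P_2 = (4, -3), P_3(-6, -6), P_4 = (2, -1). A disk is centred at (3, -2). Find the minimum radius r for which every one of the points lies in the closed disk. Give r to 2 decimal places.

9.85

The required radius is the distance from (3, -2) to the farthest point.
Squared distances: 68, 2, 97, 2.
Maximum is 97, attained at P_3.
r = √97 ≈ 9.85.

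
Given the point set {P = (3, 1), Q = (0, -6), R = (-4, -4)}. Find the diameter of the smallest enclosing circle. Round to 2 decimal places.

Side lengths²: PQ² = 58, PR² = 74, QR² = 20.
Since PR² = 74 < 58 + 20 = 78, the triangle is acute, so the smallest enclosing circle is the circumcircle.
Circumcentre = (-6/17, -29/17), r² = 5365/289.
Diameter = 2r = 2√(5365/289) ≈ 8.62.

8.62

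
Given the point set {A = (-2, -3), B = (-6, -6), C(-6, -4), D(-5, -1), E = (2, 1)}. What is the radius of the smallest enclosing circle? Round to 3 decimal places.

The farthest pair is B–E with squared distance 113. The circle on this segment as diameter has centre (-2, -2.5) and r² = 113/4 = 28.25.
Check A: distance² to centre = 0.25 ≤ 28.25, so it lies inside.
All remaining points lie in this disk, and no smaller disk contains both endpoints, so this is the minimum enclosing circle.
r = √(28.25) ≈ 5.315.

5.315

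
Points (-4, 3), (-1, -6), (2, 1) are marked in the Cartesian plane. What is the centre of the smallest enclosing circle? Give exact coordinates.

Call the three points A, B, C in the order given.
Side lengths²: AB² = 90, AC² = 40, BC² = 58.
Since AB² = 90 < 58 + 40 = 98, the triangle is acute, so the smallest enclosing circle is the circumcircle.
Circumcentre = (-2.125, -1.375), r² = 22.65625.
Centre = (-2.125, -1.375).

(-2.125, -1.375)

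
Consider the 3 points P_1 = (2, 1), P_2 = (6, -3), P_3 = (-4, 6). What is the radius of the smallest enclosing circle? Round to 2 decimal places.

Side lengths²: P_1P_2² = 32, P_1P_3² = 61, P_2P_3² = 181.
Since P_2P_3² = 181 ≥ 61 + 32 = 93, the angle opposite P_2P_3 is not acute, so the smallest enclosing circle has P_2P_3 as diameter.
Centre = midpoint of P_2P_3 = (1, 1.5), r² = 181/4 = 45.25.
r = √(45.25) ≈ 6.73.

6.73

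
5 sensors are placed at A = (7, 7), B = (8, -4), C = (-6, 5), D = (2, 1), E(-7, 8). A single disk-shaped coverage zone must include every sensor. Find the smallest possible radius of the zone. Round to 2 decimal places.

By Welzl's lemma the MEC is supported by two points (diametrically opposite) or three points (on a circumcircle).
The farthest pair is B–E with squared distance 369. The circle on this segment as diameter has centre (0.5, 2) and r² = 369/4 = 92.25.
Check A: distance² to centre = 67.25 ≤ 92.25, so it lies inside.
All remaining points lie in this disk, and no smaller disk contains both endpoints, so this is the minimum enclosing circle.
r = √(92.25) ≈ 9.60.

9.60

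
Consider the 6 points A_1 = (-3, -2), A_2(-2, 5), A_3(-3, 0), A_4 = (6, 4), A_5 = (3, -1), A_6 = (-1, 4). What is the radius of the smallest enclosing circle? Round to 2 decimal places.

5.41

The farthest pair is A_1–A_4 with squared distance 117. The circle on this segment as diameter has centre (1.5, 1) and r² = 117/4 = 29.25.
Check A_2: distance² to centre = 28.25 ≤ 29.25, so it lies inside.
All remaining points lie in this disk, and no smaller disk contains both endpoints, so this is the minimum enclosing circle.
r = √(29.25) ≈ 5.41.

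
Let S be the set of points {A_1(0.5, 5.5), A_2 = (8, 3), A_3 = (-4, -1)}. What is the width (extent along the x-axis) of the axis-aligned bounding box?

12

max x = 8, min x = -4, so width = 12.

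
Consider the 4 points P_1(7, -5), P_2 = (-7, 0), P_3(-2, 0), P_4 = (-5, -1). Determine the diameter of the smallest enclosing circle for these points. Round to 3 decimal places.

14.866

The farthest pair is P_1–P_2 with squared distance 221. The circle on this segment as diameter has centre (0, -2.5) and r² = 221/4 = 55.25.
Check P_3: distance² to centre = 10.25 ≤ 55.25, so it lies inside.
All remaining points lie in this disk, and no smaller disk contains both endpoints, so this is the minimum enclosing circle.
Diameter = 2r = 2√(55.25) ≈ 14.866.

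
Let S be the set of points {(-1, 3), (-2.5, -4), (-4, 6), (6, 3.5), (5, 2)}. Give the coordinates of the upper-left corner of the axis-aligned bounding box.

x-range [-4, 6], y-range [-4, 6].
The upper-left corner is (-4, 6).

(-4, 6)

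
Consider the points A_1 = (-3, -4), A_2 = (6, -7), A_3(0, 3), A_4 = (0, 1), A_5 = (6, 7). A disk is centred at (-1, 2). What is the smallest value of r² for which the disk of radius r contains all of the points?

The required radius is the distance from (-1, 2) to the farthest point.
Squared distances: 40, 130, 2, 2, 74.
Maximum is 130, attained at A_2.

130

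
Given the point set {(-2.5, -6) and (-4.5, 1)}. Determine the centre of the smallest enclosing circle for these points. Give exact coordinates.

The smallest circle enclosing two points has them as diameter endpoints.
Centre = midpoint = (-3.5, -2.5); r² = |(-2.5, -6)−(-4.5, 1)|²/4 = 53/4 = 13.25.
Centre = (-3.5, -2.5).

(-3.5, -2.5)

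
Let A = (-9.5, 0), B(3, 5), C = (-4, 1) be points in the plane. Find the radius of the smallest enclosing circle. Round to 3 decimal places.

6.731

Side lengths²: AB² = 181.25, AC² = 31.25, BC² = 65.
Since AB² = 181.25 ≥ 65 + 31.25 = 96.25, the angle opposite AB is not acute, so the smallest enclosing circle has AB as diameter.
Centre = midpoint of AB = (-3.25, 2.5), r² = 181.25/4 = 45.3125.
r = √(45.3125) ≈ 6.731.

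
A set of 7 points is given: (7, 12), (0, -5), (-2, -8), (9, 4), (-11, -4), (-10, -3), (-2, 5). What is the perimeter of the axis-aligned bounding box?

Width = max x − min x = 9 − (-11) = 20.
Height = max y − min y = 12 − (-8) = 20.
Perimeter = 2(20 + 20) = 80.

80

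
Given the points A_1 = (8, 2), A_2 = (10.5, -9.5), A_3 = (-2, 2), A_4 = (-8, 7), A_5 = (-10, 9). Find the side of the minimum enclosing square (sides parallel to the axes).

The bounding box has width 20.5 and height 18.5.
An axis-aligned square enclosing the set must have side ≥ max(width, height).
So the minimum side is max(20.5, 18.5) = 20.5.

20.5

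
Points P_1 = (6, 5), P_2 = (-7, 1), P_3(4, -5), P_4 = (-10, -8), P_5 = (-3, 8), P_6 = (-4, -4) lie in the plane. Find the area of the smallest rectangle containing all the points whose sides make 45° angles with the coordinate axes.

In coordinates u = x + y, v = x − y the rectangle is axis-aligned; the map (x,y)→(u,v) scales areas by 2.
u-values: 11, -6, -1, -18, 5, -8; range = 11 − (-18) = 29.
v-values: 1, -8, 9, -2, -11, 0; range = 9 − (-11) = 20.
Area = (29 × 20) / 2 = 290.

290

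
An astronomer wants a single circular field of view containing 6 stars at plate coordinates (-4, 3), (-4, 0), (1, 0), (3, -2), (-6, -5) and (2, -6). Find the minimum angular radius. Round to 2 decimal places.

By Welzl's lemma the MEC is supported by two points (diametrically opposite) or three points (on a circumcircle).
The minimum enclosing circle is determined by three boundary points: (-4, 3), (-6, -5), (2, -6).
Their circumcentre is (-17/11, -41/22) with r² = 14365/484.
The farthest remaining point (3, -2) is at distance² 10009/484 ≤ 14365/484.
r = √(14365/484) ≈ 5.45.

5.45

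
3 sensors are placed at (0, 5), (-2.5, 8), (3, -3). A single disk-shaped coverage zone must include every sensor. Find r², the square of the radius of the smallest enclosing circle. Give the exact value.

37.8125

Call the three points A, B, C in the order given.
Side lengths²: AB² = 15.25, AC² = 73, BC² = 151.25.
Since BC² = 151.25 ≥ 73 + 15.25 = 88.25, the angle opposite BC is not acute, so the smallest enclosing circle has BC as diameter.
Centre = midpoint of BC = (0.25, 2.5), r² = 151.25/4 = 37.8125.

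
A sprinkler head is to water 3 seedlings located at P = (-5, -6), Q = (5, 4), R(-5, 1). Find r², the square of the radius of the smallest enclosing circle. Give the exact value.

Side lengths²: PQ² = 200, PR² = 49, QR² = 109.
Since PQ² = 200 ≥ 109 + 49 = 158, the angle opposite PQ is not acute, so the smallest enclosing circle has PQ as diameter.
Centre = midpoint of PQ = (0, -1), r² = 200/4 = 50.

50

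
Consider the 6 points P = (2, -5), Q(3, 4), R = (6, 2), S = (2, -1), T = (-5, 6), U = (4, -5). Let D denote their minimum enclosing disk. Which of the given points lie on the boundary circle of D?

T, U

The farthest pair is T–U with squared distance 202. The circle on this segment as diameter has centre (-0.5, 0.5) and r² = 202/4 = 50.5.
Check P: distance² to centre = 36.5 ≤ 50.5, so it lies inside.
All remaining points lie in this disk, and no smaller disk contains both endpoints, so this is the minimum enclosing circle.
The points at distance exactly r from the centre are T, U — 2 points.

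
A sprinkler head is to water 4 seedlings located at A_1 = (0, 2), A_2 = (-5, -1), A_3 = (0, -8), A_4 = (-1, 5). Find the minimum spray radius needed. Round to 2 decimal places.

6.52

The farthest pair is A_3–A_4 with squared distance 170. The circle on this segment as diameter has centre (-0.5, -1.5) and r² = 170/4 = 42.5.
Check A_1: distance² to centre = 12.5 ≤ 42.5, so it lies inside.
All remaining points lie in this disk, and no smaller disk contains both endpoints, so this is the minimum enclosing circle.
r = √(42.5) ≈ 6.52.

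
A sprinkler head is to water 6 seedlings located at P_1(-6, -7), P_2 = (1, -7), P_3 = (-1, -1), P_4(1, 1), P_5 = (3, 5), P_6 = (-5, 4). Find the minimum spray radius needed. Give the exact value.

7.5

A smallest enclosing disk is always determined by at most three of the input points on its boundary.
The farthest pair is P_1–P_5 with squared distance 225. The circle on this segment as diameter has centre (-1.5, -1) and r² = 225/4 = 56.25.
Check P_2: distance² to centre = 42.25 ≤ 56.25, so it lies inside.
All remaining points lie in this disk, and no smaller disk contains both endpoints, so this is the minimum enclosing circle.
r = √(56.25) = 7.5.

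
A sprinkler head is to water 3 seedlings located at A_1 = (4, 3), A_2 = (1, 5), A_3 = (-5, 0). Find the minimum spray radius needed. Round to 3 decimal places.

4.743

Side lengths²: A_1A_2² = 13, A_1A_3² = 90, A_2A_3² = 61.
Since A_1A_3² = 90 ≥ 61 + 13 = 74, the angle opposite A_1A_3 is not acute, so the smallest enclosing circle has A_1A_3 as diameter.
Centre = midpoint of A_1A_3 = (-0.5, 1.5), r² = 90/4 = 22.5.
r = √(22.5) ≈ 4.743.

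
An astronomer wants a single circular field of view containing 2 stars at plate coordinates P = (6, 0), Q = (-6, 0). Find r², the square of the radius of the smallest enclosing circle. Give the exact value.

The smallest circle enclosing two points has them as diameter endpoints.
Centre = midpoint = (0, 0); r² = |PQ|²/4 = 144/4 = 36.

36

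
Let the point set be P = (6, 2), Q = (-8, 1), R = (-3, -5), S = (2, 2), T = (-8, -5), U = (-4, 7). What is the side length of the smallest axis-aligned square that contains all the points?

14

The bounding box has width 14 and height 12.
An axis-aligned square enclosing the set must have side ≥ max(width, height).
So the minimum side is max(14, 12) = 14.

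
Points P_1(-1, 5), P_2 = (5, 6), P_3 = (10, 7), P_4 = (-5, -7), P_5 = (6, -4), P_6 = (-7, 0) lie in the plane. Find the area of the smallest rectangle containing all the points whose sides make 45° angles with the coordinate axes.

In coordinates u = x + y, v = x − y the rectangle is axis-aligned; the map (x,y)→(u,v) scales areas by 2.
u-values: 4, 11, 17, -12, 2, -7; range = 17 − (-12) = 29.
v-values: -6, -1, 3, 2, 10, -7; range = 10 − (-7) = 17.
Area = (29 × 17) / 2 = 246.5.

246.5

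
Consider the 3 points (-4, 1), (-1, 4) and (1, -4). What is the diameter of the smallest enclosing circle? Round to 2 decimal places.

8.25

Call the three points A, B, C in the order given.
Side lengths²: AB² = 18, AC² = 50, BC² = 68.
Since BC² = 68 ≥ 50 + 18 = 68, the angle opposite BC is not acute, so the smallest enclosing circle has BC as diameter.
Centre = midpoint of BC = (0, 0), r² = 68/4 = 17.
Diameter = 2r = 2√17 ≈ 8.25.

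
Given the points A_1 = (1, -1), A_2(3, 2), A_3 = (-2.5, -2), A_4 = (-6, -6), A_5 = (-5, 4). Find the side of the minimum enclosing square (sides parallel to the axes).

10

The bounding box has width 9 and height 10.
An axis-aligned square enclosing the set must have side ≥ max(width, height).
So the minimum side is max(9, 10) = 10.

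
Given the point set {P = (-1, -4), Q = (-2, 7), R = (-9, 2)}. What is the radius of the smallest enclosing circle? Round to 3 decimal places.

Side lengths²: PQ² = 122, PR² = 100, QR² = 74.
Since PQ² = 122 < 100 + 74 = 174, the triangle is acute, so the smallest enclosing circle is the circumcircle.
Circumcentre = (-133/41, 55/41), r² = 56425/1681.
r = √(56425/1681) ≈ 5.794.

5.794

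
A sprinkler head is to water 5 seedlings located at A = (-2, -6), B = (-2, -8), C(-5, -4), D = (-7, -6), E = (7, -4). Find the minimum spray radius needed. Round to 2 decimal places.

7.07

By Welzl's lemma the MEC is supported by two points (diametrically opposite) or three points (on a circumcircle).
The farthest pair is D–E with squared distance 200. The circle on this segment as diameter has centre (0, -5) and r² = 200/4 = 50.
Check A: distance² to centre = 5 ≤ 50, so it lies inside.
All remaining points lie in this disk, and no smaller disk contains both endpoints, so this is the minimum enclosing circle.
r = √50 ≈ 7.07.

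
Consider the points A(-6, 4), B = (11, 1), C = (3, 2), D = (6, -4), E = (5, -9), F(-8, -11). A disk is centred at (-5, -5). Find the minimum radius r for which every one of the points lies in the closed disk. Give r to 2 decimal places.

17.09

The required radius is the distance from (-5, -5) to the farthest point.
Squared distances: 82, 292, 113, 122, 116, 45.
Maximum is 292, attained at B.
r = √292 ≈ 17.09.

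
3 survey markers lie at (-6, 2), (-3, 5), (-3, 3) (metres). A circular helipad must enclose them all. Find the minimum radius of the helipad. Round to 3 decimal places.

2.121

Call the three points A, B, C in the order given.
Side lengths²: AB² = 18, AC² = 10, BC² = 4.
Since AB² = 18 ≥ 10 + 4 = 14, the angle opposite AB is not acute, so the smallest enclosing circle has AB as diameter.
Centre = midpoint of AB = (-4.5, 3.5), r² = 18/4 = 4.5.
r = √(4.5) ≈ 2.121.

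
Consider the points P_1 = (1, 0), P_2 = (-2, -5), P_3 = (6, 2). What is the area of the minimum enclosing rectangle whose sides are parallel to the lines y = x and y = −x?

In coordinates u = x + y, v = x − y the rectangle is axis-aligned; the map (x,y)→(u,v) scales areas by 2.
u-values: 1, -7, 8; range = 8 − (-7) = 15.
v-values: 1, 3, 4; range = 4 − 1 = 3.
Area = (15 × 3) / 2 = 22.5.

22.5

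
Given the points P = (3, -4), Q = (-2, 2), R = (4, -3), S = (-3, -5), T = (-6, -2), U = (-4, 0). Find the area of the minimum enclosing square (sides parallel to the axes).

100

The bounding box has width 10 and height 7.
An axis-aligned square enclosing the set must have side ≥ max(width, height).
So the minimum side is max(10, 7) = 10.
Area = 10² = 100.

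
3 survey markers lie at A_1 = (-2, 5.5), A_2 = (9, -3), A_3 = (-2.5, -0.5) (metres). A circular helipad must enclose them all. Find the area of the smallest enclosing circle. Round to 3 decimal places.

151.778

Side lengths²: A_1A_2² = 193.25, A_1A_3² = 36.25, A_2A_3² = 138.5.
Since A_1A_2² = 193.25 ≥ 138.5 + 36.25 = 174.75, the angle opposite A_1A_2 is not acute, so the smallest enclosing circle has A_1A_2 as diameter.
Centre = midpoint of A_1A_2 = (3.5, 1.25), r² = 193.25/4 = 48.3125.
Area = π·r² = π·48.3125 ≈ 151.778.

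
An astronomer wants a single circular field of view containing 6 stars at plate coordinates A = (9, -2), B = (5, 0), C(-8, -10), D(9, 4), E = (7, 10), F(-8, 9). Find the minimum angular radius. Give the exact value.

A smallest enclosing disk is always determined by at most three of the input points on its boundary.
The farthest pair is C–E with squared distance 625. The circle on this segment as diameter has centre (-0.5, 0) and r² = 625/4 = 156.25.
Check A: distance² to centre = 94.25 ≤ 156.25, so it lies inside.
All remaining points lie in this disk, and no smaller disk contains both endpoints, so this is the minimum enclosing circle.
r = √(156.25) = 12.5.

12.5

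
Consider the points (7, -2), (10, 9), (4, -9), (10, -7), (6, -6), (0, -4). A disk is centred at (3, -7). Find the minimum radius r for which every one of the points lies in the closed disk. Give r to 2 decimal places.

17.46

The required radius is the distance from (3, -7) to the farthest point.
Squared distances: 41, 305, 5, 49, 10, 18.
Maximum is 305, attained at (10, 9).
r = √305 ≈ 17.46.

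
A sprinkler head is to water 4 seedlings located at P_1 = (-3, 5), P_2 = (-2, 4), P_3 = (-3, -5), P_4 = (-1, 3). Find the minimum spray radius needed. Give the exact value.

5

A smallest enclosing disk is always determined by at most three of the input points on its boundary.
The farthest pair is P_1–P_3 with squared distance 100. The circle on this segment as diameter has centre (-3, 0) and r² = 100/4 = 25.
Check P_2: distance² to centre = 17 ≤ 25, so it lies inside.
All remaining points lie in this disk, and no smaller disk contains both endpoints, so this is the minimum enclosing circle.
r = √25 = 5.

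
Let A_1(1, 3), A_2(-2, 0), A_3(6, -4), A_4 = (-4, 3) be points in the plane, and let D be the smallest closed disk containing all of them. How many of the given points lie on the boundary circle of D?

2

By Welzl's lemma the MEC is supported by two points (diametrically opposite) or three points (on a circumcircle).
The farthest pair is A_3–A_4 with squared distance 149. The circle on this segment as diameter has centre (1, -0.5) and r² = 149/4 = 37.25.
Check A_1: distance² to centre = 12.25 ≤ 37.25, so it lies inside.
All remaining points lie in this disk, and no smaller disk contains both endpoints, so this is the minimum enclosing circle.
The points at distance exactly r from the centre are A_3, A_4 — 2 points.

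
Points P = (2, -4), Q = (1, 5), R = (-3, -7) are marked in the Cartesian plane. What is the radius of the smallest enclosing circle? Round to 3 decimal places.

6.325

Side lengths²: PQ² = 82, PR² = 34, QR² = 160.
Since QR² = 160 ≥ 82 + 34 = 116, the angle opposite QR is not acute, so the smallest enclosing circle has QR as diameter.
Centre = midpoint of QR = (-1, -1), r² = 160/4 = 40.
r = √40 ≈ 6.325.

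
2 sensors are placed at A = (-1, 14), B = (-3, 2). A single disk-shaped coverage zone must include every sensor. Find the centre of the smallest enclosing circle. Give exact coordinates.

(-2, 8)

The smallest circle enclosing two points has them as diameter endpoints.
Centre = midpoint = (-2, 8); r² = |AB|²/4 = 148/4 = 37.
Centre = (-2, 8).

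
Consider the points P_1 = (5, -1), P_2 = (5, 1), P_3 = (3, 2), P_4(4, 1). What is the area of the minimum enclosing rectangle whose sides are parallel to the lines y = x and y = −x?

In coordinates u = x + y, v = x − y the rectangle is axis-aligned; the map (x,y)→(u,v) scales areas by 2.
u-values: 4, 6, 5, 5; range = 6 − 4 = 2.
v-values: 6, 4, 1, 3; range = 6 − 1 = 5.
Area = (2 × 5) / 2 = 5.

5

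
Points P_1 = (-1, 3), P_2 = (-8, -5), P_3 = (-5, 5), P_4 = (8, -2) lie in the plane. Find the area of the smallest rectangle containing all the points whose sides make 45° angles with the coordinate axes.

In coordinates u = x + y, v = x − y the rectangle is axis-aligned; the map (x,y)→(u,v) scales areas by 2.
u-values: 2, -13, 0, 6; range = 6 − (-13) = 19.
v-values: -4, -3, -10, 10; range = 10 − (-10) = 20.
Area = (19 × 20) / 2 = 190.

190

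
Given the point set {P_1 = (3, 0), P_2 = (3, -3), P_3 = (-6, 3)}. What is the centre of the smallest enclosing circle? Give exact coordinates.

Side lengths²: P_1P_2² = 9, P_1P_3² = 90, P_2P_3² = 117.
Since P_2P_3² = 117 ≥ 90 + 9 = 99, the angle opposite P_2P_3 is not acute, so the smallest enclosing circle has P_2P_3 as diameter.
Centre = midpoint of P_2P_3 = (-1.5, 0), r² = 117/4 = 29.25.
Centre = (-1.5, 0).

(-1.5, 0)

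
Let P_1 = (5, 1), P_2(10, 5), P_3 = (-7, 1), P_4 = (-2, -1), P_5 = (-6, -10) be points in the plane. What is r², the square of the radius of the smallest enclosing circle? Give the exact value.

A smallest enclosing disk is always determined by at most three of the input points on its boundary.
The farthest pair is P_2–P_5 with squared distance 481. The circle on this segment as diameter has centre (2, -2.5) and r² = 481/4 = 120.25.
Check P_1: distance² to centre = 21.25 ≤ 120.25, so it lies inside.
All remaining points lie in this disk, and no smaller disk contains both endpoints, so this is the minimum enclosing circle.

120.25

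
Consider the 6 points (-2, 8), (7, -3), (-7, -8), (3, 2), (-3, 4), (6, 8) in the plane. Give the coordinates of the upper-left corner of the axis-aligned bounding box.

(-7, 8)

x-range [-7, 7], y-range [-8, 8].
The upper-left corner is (-7, 8).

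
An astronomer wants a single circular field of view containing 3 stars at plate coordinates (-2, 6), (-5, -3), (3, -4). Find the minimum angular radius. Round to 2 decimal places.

5.70

Call the three points A, B, C in the order given.
Side lengths²: AB² = 90, AC² = 125, BC² = 65.
Since AC² = 125 < 90 + 65 = 155, the triangle is acute, so the smallest enclosing circle is the circumcircle.
Circumcentre = (-0.5, 0.5), r² = 32.5.
r = √(32.5) ≈ 5.70.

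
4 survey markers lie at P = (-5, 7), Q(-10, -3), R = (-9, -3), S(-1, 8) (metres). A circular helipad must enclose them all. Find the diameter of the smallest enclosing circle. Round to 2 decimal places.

The farthest pair is Q–S with squared distance 202. The circle on this segment as diameter has centre (-5.5, 2.5) and r² = 202/4 = 50.5.
Check P: distance² to centre = 20.5 ≤ 50.5, so it lies inside.
All remaining points lie in this disk, and no smaller disk contains both endpoints, so this is the minimum enclosing circle.
Diameter = 2r = 2√(50.5) ≈ 14.21.

14.21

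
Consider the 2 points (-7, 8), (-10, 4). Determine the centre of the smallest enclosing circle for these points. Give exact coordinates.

The smallest circle enclosing two points has them as diameter endpoints.
Centre = midpoint = (-8.5, 6); r² = |(-7, 8)−(-10, 4)|²/4 = 25/4 = 6.25.
Centre = (-8.5, 6).

(-8.5, 6)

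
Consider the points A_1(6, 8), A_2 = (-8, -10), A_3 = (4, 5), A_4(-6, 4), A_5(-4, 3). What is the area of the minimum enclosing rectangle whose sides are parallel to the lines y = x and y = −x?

In coordinates u = x + y, v = x − y the rectangle is axis-aligned; the map (x,y)→(u,v) scales areas by 2.
u-values: 14, -18, 9, -2, -1; range = 14 − (-18) = 32.
v-values: -2, 2, -1, -10, -7; range = 2 − (-10) = 12.
Area = (32 × 12) / 2 = 192.

192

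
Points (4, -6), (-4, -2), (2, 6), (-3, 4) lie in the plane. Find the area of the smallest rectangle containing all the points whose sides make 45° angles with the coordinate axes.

119

In coordinates u = x + y, v = x − y the rectangle is axis-aligned; the map (x,y)→(u,v) scales areas by 2.
u-values: -2, -6, 8, 1; range = 8 − (-6) = 14.
v-values: 10, -2, -4, -7; range = 10 − (-7) = 17.
Area = (14 × 17) / 2 = 119.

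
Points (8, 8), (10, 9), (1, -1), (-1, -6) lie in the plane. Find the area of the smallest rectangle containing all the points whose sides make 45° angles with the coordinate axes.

In coordinates u = x + y, v = x − y the rectangle is axis-aligned; the map (x,y)→(u,v) scales areas by 2.
u-values: 16, 19, 0, -7; range = 19 − (-7) = 26.
v-values: 0, 1, 2, 5; range = 5 − 0 = 5.
Area = (26 × 5) / 2 = 65.

65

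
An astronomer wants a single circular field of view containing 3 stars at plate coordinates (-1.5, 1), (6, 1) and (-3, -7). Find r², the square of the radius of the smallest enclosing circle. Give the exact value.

36.25

Call the three points A, B, C in the order given.
Side lengths²: AB² = 56.25, AC² = 66.25, BC² = 145.
Since BC² = 145 ≥ 66.25 + 56.25 = 122.5, the angle opposite BC is not acute, so the smallest enclosing circle has BC as diameter.
Centre = midpoint of BC = (1.5, -3), r² = 145/4 = 36.25.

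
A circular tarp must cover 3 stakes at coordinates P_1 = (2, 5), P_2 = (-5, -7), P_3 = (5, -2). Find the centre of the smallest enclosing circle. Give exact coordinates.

(-1.5, -1)

Side lengths²: P_1P_2² = 193, P_1P_3² = 58, P_2P_3² = 125.
Since P_1P_2² = 193 ≥ 125 + 58 = 183, the angle opposite P_1P_2 is not acute, so the smallest enclosing circle has P_1P_2 as diameter.
Centre = midpoint of P_1P_2 = (-1.5, -1), r² = 193/4 = 48.25.
Centre = (-1.5, -1).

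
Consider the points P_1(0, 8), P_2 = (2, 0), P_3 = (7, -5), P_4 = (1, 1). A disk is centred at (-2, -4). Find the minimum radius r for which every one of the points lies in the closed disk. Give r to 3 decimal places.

12.166

The required radius is the distance from (-2, -4) to the farthest point.
Squared distances: 148, 32, 82, 34.
Maximum is 148, attained at P_1.
r = √148 ≈ 12.166.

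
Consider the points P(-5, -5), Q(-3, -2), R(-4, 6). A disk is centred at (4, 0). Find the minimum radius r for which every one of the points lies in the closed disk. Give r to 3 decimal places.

10.296

The required radius is the distance from (4, 0) to the farthest point.
Squared distances: 106, 53, 100.
Maximum is 106, attained at P.
r = √106 ≈ 10.296.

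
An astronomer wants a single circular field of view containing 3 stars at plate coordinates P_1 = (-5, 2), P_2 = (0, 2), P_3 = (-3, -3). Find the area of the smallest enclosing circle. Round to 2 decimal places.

Side lengths²: P_1P_2² = 25, P_1P_3² = 29, P_2P_3² = 34.
Since P_2P_3² = 34 < 29 + 25 = 54, the triangle is acute, so the smallest enclosing circle is the circumcircle.
Circumcentre = (-2.5, 0.1), r² = 9.86.
Area = π·r² = π·9.86 ≈ 30.98.

30.98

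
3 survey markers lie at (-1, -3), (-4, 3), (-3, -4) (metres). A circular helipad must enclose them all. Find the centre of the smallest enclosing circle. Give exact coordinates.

Call the three points A, B, C in the order given.
Side lengths²: AB² = 45, AC² = 5, BC² = 50.
Since BC² = 50 ≥ 45 + 5 = 50, the angle opposite BC is not acute, so the smallest enclosing circle has BC as diameter.
Centre = midpoint of BC = (-3.5, -0.5), r² = 50/4 = 12.5.
Centre = (-3.5, -0.5).

(-3.5, -0.5)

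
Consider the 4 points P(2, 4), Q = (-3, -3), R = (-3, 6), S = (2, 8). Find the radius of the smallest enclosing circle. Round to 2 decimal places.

The farthest pair is Q–S with squared distance 146. The circle on this segment as diameter has centre (-0.5, 2.5) and r² = 146/4 = 36.5.
Check P: distance² to centre = 8.5 ≤ 36.5, so it lies inside.
All remaining points lie in this disk, and no smaller disk contains both endpoints, so this is the minimum enclosing circle.
r = √(36.5) ≈ 6.04.

6.04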